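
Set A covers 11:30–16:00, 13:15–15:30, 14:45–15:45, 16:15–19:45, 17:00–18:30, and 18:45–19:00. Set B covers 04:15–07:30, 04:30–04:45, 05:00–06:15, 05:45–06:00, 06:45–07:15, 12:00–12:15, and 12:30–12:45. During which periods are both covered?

A, merged: 11:30–16:00, 16:15–19:45.
B, merged: 04:15–07:30, 12:00–12:15, 12:30–12:45.
11:30–16:00 overlaps B on 12:00–12:15, 12:30–12:45.
16:15–19:45 falls entirely outside B.

12:00–12:15, 12:30–12:45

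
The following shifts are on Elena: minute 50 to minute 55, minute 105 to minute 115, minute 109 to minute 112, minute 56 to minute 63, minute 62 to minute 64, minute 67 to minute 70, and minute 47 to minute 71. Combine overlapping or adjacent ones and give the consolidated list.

Sort by start: minute 47 to minute 71, minute 50 to minute 55, minute 56 to minute 63, minute 62 to minute 64, minute 67 to minute 70, minute 105 to minute 115, minute 109 to minute 112.
minute 50 to minute 55 overlaps/touches minute 47 to minute 71 → extend to minute 47 to minute 71.
minute 56 to minute 63 overlaps/touches minute 47 to minute 71 → extend to minute 47 to minute 71.
minute 62 to minute 64 overlaps/touches minute 47 to minute 71 → extend to minute 47 to minute 71.
minute 67 to minute 70 overlaps/touches minute 47 to minute 71 → extend to minute 47 to minute 71.
minute 105 to minute 115 is disjoint → start new block.
minute 109 to minute 112 overlaps/touches minute 105 to minute 115 → extend to minute 105 to minute 115.

minute 47 to minute 71, minute 105 to minute 115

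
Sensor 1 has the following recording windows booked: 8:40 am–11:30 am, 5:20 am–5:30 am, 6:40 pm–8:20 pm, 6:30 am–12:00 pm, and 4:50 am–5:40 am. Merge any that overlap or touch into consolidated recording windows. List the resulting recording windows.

4:50 am–5:40 am, 6:30 am–12:00 pm, 6:40 pm–8:20 pm

Sort by start: 4:50 am–5:40 am, 5:20 am–5:30 am, 6:30 am–12:00 pm, 8:40 am–11:30 am, 6:40 pm–8:20 pm.
5:20 am–5:30 am overlaps/touches 4:50 am–5:40 am → extend to 4:50 am–5:40 am.
6:30 am–12:00 pm is disjoint → start new block.
8:40 am–11:30 am overlaps/touches 6:30 am–12:00 pm → extend to 6:30 am–12:00 pm.
6:40 pm–8:20 pm is disjoint → start new block.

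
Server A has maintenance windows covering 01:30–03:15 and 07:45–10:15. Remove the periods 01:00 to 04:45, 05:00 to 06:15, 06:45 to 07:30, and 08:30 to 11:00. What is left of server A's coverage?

01:30-03:15 lies entirely inside B → drops out.
07:45-10:15 with B removed leaves 07:45-08:30.

07:45-08:30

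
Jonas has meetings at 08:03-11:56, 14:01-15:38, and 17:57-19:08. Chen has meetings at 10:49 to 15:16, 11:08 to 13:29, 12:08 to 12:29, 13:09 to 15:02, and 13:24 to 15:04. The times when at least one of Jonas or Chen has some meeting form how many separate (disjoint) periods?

Merge the second list: 10:49–15:16.
A ∪ B = 08:03–15:38, 17:57–19:08.
That is 2 disjoint pieces.

2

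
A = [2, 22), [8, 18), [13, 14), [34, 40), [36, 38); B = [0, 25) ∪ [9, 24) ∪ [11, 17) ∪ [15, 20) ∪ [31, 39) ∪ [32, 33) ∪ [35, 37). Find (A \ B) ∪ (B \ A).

Merge the first list: [2, 22), [34, 40).
Merge the second list: [0, 25), [31, 39).
Only in the first: [39, 40).
Only in the second: [0, 2), [22, 25), [31, 34).
Together these are the periods covered by exactly one.

[0, 2) ∪ [22, 25) ∪ [31, 34) ∪ [39, 40)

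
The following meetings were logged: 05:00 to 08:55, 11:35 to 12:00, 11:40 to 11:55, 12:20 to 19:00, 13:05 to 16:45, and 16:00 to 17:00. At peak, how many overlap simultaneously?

3

Sweep endpoints in order; track running count of active intervals.
Peak of 3 reached at 16:00.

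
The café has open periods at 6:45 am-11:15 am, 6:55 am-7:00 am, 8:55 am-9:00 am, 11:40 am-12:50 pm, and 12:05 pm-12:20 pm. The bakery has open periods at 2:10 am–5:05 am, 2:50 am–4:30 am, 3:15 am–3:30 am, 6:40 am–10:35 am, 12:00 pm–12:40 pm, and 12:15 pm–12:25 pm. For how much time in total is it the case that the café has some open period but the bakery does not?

A, merged: 6:45 am–11:15 am, 11:40 am–12:50 pm.
B, merged: 2:10 am–5:05 am, 6:40 am–10:35 am, 12:00 pm–12:40 pm.
A \ B = 10:35 am–11:15 am, 11:40 am–12:00 pm, 12:40 pm–12:50 pm.
Total: 40 min + 20 min + 10 min = 1 h 10 min.

1 h 10 min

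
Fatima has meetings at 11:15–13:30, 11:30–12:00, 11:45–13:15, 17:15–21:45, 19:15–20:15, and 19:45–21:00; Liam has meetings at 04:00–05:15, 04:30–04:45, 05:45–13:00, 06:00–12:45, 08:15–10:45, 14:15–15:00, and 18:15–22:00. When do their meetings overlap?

11:15–13:00, 18:15–21:45

A, merged: 11:15–13:30, 17:15–21:45.
B, merged: 04:00–05:15, 05:45–13:00, 14:15–15:00, 18:15–22:00.
11:15–13:30 meets the second set on 11:15–13:00.
17:15–21:45 meets the second set on 18:15–21:45.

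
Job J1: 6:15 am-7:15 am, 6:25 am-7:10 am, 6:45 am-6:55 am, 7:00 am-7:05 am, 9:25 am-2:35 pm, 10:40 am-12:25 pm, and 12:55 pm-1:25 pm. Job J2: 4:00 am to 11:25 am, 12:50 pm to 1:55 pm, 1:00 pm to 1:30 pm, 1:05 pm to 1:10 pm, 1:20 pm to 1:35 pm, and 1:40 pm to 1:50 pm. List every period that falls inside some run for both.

6:15 am–7:15 am, 9:25 am–11:25 am, 12:50 pm–1:55 pm

Merge the first list: 6:15 am–7:15 am, 9:25 am–2:35 pm.
Merge the second list: 4:00 am–11:25 am, 12:50 pm–1:55 pm.
6:15 am–7:15 am overlaps B on 6:15 am–7:15 am.
9:25 am–2:35 pm overlaps B on 9:25 am–11:25 am, 12:50 pm–1:55 pm.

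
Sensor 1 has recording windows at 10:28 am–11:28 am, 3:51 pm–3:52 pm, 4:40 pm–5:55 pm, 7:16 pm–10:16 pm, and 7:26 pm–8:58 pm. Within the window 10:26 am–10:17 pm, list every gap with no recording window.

10:26 am-10:28 am, 11:28 am-3:51 pm, 3:52 pm-4:40 pm, 5:55 pm-7:16 pm, 10:16 pm-10:17 pm

The merged coverage is 10:28 am-11:28 am, 3:51 pm-3:52 pm, 4:40 pm-5:55 pm, 7:16 pm-10:16 pm.
Uncovered inside 10:26 am-10:17 pm: 10:26 am-10:28 am, 11:28 am-3:51 pm, 3:52 pm-4:40 pm, 5:55 pm-7:16 pm, 10:16 pm-10:17 pm.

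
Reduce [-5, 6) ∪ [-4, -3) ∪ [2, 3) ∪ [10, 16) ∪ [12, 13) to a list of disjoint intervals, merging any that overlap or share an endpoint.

[-5, 6) ∪ [10, 16)

[-4, -3) overlaps/touches [-5, 6) → extend to [-5, 6).
[2, 3) overlaps/touches [-5, 6) → extend to [-5, 6).
[10, 16) is disjoint → start new block.
[12, 13) overlaps/touches [10, 16) → extend to [10, 16).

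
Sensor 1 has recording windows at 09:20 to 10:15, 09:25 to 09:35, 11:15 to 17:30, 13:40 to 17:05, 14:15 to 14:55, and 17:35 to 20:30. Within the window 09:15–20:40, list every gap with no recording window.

Covered (merged): 09:20–10:15, 11:15–17:30, 17:35–20:30.
Uncovered inside 09:15–20:40: 09:15–09:20, 10:15–11:15, 17:30–17:35, 20:30–20:40.

09:15–09:20, 10:15–11:15, 17:30–17:35, 20:30–20:40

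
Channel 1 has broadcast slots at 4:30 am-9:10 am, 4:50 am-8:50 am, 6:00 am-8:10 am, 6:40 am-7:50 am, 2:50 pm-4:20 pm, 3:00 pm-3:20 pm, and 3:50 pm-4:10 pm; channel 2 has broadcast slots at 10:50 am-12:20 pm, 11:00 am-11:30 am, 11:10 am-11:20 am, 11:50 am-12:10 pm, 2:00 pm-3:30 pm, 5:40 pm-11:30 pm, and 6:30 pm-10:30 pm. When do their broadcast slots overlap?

2:50 pm–3:30 pm

Merge the first list: 4:30 am–9:10 am, 2:50 pm–4:20 pm.
Merge the second list: 10:50 am–12:20 pm, 2:00 pm–3:30 pm, 5:40 pm–11:30 pm.
4:30 am–9:10 am falls entirely outside B.
2:50 pm–4:20 pm overlaps B on 2:50 pm–3:30 pm.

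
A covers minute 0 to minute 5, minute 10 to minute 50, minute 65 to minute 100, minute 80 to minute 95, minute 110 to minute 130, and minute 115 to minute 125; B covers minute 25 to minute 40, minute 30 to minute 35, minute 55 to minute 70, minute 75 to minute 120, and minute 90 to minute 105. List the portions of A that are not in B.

First set merges to minute 0 to minute 5, minute 10 to minute 50, minute 65 to minute 100, minute 110 to minute 130.
Second set merges to minute 25 to minute 40, minute 55 to minute 70, minute 75 to minute 120.
minute 0 to minute 5 is untouched.
minute 10 to minute 50 with B removed leaves minute 10 to minute 25, minute 40 to minute 50.
minute 65 to minute 100 with B removed leaves minute 70 to minute 75.
minute 110 to minute 130 with B removed leaves minute 120 to minute 130.

minute 0 to minute 5, minute 10 to minute 25, minute 40 to minute 50, minute 70 to minute 75, minute 120 to minute 130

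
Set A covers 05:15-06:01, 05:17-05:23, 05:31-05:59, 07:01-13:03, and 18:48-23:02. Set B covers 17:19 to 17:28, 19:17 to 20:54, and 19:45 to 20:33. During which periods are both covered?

19:17–20:54

First set merges to 05:15–06:01, 07:01–13:03, 18:48–23:02.
Second set merges to 17:19–17:28, 19:17–20:54.
05:15–06:01 meets no B interval.
07:01–13:03 meets no B interval.
18:48–23:02 ∩ B → 19:17–20:54.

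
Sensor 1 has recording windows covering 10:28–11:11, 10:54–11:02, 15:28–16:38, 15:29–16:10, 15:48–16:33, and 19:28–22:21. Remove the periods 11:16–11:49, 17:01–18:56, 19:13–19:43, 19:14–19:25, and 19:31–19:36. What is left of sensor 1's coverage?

First set merges to 10:28–11:11, 15:28–16:38, 19:28–22:21.
Second set merges to 11:16–11:49, 17:01–18:56, 19:13–19:43.
10:28–11:11: nothing removed.
15:28–16:38: nothing removed.
19:28–22:21 \ B = 19:43–22:21.

10:28–11:11, 15:28–16:38, 19:43–22:21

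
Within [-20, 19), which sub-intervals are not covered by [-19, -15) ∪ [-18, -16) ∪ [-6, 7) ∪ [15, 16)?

[-20, -19) ∪ [-15, -6) ∪ [7, 15) ∪ [16, 19)

After merging, the occupied span is [-19, -15), [-6, 7), [15, 16).
Complement within [-20, 19): [-20, -19), [-15, -6), [7, 15), [16, 19).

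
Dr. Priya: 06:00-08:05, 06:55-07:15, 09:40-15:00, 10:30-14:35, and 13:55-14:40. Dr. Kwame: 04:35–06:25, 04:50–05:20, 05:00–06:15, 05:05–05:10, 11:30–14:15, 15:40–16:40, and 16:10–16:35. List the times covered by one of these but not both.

Merge the first list: 06:00-08:05, 09:40-15:00.
Merge the second list: 04:35-06:25, 11:30-14:15, 15:40-16:40.
A but not B: 06:25-08:05, 09:40-11:30, 14:15-15:00.
B but not A: 04:35-06:00, 15:40-16:40.
Combining gives A △ B.

04:35-06:00, 06:25-08:05, 09:40-11:30, 14:15-15:00, 15:40-16:40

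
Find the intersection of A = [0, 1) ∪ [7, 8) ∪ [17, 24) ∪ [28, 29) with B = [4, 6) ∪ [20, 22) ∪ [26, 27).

[20, 22)

[0, 1): no overlap with the second set.
[7, 8): no overlap with the second set.
[17, 24) meets the second set on [20, 22).
[28, 29): no overlap with the second set.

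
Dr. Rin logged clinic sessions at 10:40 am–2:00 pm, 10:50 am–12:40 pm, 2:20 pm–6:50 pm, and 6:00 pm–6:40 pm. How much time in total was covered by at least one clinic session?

Merged: 10:40 am-2:00 pm, 2:20 pm-6:50 pm.
Lengths: 3 h 20 min + 4 h 30 min = 7 h 50 min.

7 h 50 min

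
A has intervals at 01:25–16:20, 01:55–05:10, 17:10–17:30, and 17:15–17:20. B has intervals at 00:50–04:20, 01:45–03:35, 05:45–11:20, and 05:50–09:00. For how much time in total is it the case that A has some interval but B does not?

A, merged: 01:25–16:20, 17:10–17:30.
B, merged: 00:50–04:20, 05:45–11:20.
A \ B = 04:20–05:45, 11:20–16:20, 17:10–17:30.
Total: 1 h 25 min + 5 h + 20 min = 6 h 45 min.

6 h 45 min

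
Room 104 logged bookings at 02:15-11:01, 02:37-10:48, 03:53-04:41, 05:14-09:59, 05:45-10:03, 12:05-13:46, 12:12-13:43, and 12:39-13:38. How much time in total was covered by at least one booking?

Merged: 02:15–11:01, 12:05–13:46.
Lengths: 8 h 46 min + 1 h 41 min = 10 h 27 min.

10 h 27 min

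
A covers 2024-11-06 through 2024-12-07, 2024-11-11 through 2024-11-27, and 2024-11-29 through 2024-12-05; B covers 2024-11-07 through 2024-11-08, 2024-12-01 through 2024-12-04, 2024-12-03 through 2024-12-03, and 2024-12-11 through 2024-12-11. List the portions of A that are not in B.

2024-11-06 through 2024-11-06, 2024-11-09 through 2024-11-30, 2024-12-05 through 2024-12-07

Merge the first list: 2024-11-06 through 2024-12-07.
Merge the second list: 2024-11-07 through 2024-11-08, 2024-12-01 through 2024-12-04, 2024-12-11 through 2024-12-11.
2024-11-06 through 2024-12-07 \ B = 2024-11-06 through 2024-11-06, 2024-11-09 through 2024-11-30, 2024-12-05 through 2024-12-07.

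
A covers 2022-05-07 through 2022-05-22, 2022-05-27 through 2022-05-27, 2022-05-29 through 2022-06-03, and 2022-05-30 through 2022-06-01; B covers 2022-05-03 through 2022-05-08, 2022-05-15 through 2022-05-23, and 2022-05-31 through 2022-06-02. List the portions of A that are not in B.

2022-05-09 through 2022-05-14, 2022-05-27 through 2022-05-27, 2022-05-29 through 2022-05-30, 2022-06-03 through 2022-06-03

Merge the first list: 2022-05-07 through 2022-05-22, 2022-05-27 through 2022-05-27, 2022-05-29 through 2022-06-03.
2022-05-07 through 2022-05-22 with B removed leaves 2022-05-09 through 2022-05-14.
2022-05-27 through 2022-05-27 is untouched.
2022-05-29 through 2022-06-03 with B removed leaves 2022-05-29 through 2022-05-30, 2022-06-03 through 2022-06-03.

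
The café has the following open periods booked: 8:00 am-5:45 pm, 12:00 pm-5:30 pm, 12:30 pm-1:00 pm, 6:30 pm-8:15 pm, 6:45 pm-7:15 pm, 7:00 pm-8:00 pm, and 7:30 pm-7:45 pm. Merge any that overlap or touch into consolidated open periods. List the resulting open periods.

12:00 pm-5:30 pm overlaps/touches 8:00 am-5:45 pm → extend to 8:00 am-5:45 pm.
12:30 pm-1:00 pm overlaps/touches 8:00 am-5:45 pm → extend to 8:00 am-5:45 pm.
6:30 pm-8:15 pm is disjoint → start new block.
6:45 pm-7:15 pm overlaps/touches 6:30 pm-8:15 pm → extend to 6:30 pm-8:15 pm.
7:00 pm-8:00 pm overlaps/touches 6:30 pm-8:15 pm → extend to 6:30 pm-8:15 pm.
7:30 pm-7:45 pm overlaps/touches 6:30 pm-8:15 pm → extend to 6:30 pm-8:15 pm.

8:00 am-5:45 pm, 6:30 pm-8:15 pm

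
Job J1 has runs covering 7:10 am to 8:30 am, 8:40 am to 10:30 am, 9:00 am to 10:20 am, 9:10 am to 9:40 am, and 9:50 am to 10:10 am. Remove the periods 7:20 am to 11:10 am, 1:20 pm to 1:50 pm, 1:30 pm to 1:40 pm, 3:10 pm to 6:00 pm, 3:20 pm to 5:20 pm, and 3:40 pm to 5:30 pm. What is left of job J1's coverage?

7:10 am–7:20 am

Merge the first list: 7:10 am–8:30 am, 8:40 am–10:30 am.
Merge the second list: 7:20 am–11:10 am, 1:20 pm–1:50 pm, 3:10 pm–6:00 pm.
7:10 am–8:30 am \ B = 7:10 am–7:20 am.
8:40 am–10:30 am: entirely removed.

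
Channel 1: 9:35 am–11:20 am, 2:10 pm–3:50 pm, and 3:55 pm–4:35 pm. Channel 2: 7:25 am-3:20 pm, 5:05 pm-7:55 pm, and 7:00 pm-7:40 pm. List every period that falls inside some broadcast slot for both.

Merge the second list: 7:25 am–3:20 pm, 5:05 pm–7:55 pm.
9:35 am–11:20 am meets the second set on 9:35 am–11:20 am.
2:10 pm–3:50 pm meets the second set on 2:10 pm–3:20 pm.
3:55 pm–4:35 pm: no overlap with the second set.

9:35 am–11:20 am, 2:10 pm–3:20 pm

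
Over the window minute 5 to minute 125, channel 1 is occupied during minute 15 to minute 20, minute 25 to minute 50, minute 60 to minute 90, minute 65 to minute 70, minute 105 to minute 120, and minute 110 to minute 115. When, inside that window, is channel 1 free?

The merged coverage is minute 15 to minute 20, minute 25 to minute 50, minute 60 to minute 90, minute 105 to minute 120.
Uncovered inside minute 5 to minute 125: minute 5 to minute 15, minute 20 to minute 25, minute 50 to minute 60, minute 90 to minute 105, minute 120 to minute 125.

minute 5 to minute 15, minute 20 to minute 25, minute 50 to minute 60, minute 90 to minute 105, minute 120 to minute 125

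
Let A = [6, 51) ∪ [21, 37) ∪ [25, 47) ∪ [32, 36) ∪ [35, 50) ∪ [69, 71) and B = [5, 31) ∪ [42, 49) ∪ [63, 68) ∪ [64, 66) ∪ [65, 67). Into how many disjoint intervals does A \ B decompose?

3

First set merges to [6, 51), [69, 71).
Second set merges to [5, 31), [42, 49), [63, 68).
A \ B = [31, 42), [49, 51), [69, 71).
That is 3 disjoint pieces.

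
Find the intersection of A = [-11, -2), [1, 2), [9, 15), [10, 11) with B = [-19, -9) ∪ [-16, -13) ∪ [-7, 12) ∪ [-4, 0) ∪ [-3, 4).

Merge the first list: [-11, -2), [1, 2), [9, 15).
Merge the second list: [-19, -9), [-7, 12).
[-11, -2) ∩ B → [-11, -9), [-7, -2).
[1, 2) ∩ B → [1, 2).
[9, 15) ∩ B → [9, 12).

[-11, -9) ∪ [-7, -2) ∪ [1, 2) ∪ [9, 12)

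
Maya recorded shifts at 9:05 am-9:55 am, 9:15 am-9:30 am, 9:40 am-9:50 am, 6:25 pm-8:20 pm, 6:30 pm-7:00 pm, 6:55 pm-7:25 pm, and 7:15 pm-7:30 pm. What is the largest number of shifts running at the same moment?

3

At 6:55 pm, 3 of the intervals are simultaneously active.
No point has more.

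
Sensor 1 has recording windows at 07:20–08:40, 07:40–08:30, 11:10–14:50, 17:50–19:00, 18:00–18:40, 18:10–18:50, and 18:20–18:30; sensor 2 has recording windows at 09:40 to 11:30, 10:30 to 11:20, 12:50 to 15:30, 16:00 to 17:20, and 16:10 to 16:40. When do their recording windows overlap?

First set merges to 07:20–08:40, 11:10–14:50, 17:50–19:00.
Second set merges to 09:40–11:30, 12:50–15:30, 16:00–17:20.
07:20–08:40 meets no B interval.
11:10–14:50 ∩ B → 11:10–11:30, 12:50–14:50.
17:50–19:00 meets no B interval.

11:10–11:30, 12:50–14:50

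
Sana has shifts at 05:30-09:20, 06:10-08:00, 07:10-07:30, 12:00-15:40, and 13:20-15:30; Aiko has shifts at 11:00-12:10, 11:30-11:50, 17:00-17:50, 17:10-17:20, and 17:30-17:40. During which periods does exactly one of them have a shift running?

A, merged: 05:30–09:20, 12:00–15:40.
B, merged: 11:00–12:10, 17:00–17:50.
Only in the first: 05:30–09:20, 12:10–15:40.
Only in the second: 11:00–12:00, 17:00–17:50.
Together these are the periods covered by exactly one.

05:30–09:20, 11:00–12:00, 12:10–15:40, 17:00–17:50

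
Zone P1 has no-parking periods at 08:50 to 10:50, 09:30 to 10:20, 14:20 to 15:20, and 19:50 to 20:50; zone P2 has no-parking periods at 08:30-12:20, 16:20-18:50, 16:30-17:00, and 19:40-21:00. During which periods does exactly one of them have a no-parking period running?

08:30–08:50, 10:50–12:20, 14:20–15:20, 16:20–18:50, 19:40–19:50, 20:50–21:00

A, merged: 08:50–10:50, 14:20–15:20, 19:50–20:50.
B, merged: 08:30–12:20, 16:20–18:50, 19:40–21:00.
A but not B: 14:20–15:20.
B but not A: 08:30–08:50, 10:50–12:20, 16:20–18:50, 19:40–19:50, 20:50–21:00.
Combining gives A △ B.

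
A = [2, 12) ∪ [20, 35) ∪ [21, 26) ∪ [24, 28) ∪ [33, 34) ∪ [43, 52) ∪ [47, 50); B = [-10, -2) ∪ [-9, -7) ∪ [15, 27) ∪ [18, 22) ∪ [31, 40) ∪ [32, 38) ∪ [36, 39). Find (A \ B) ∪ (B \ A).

First set merges to [2, 12), [20, 35), [43, 52).
Second set merges to [-10, -2), [15, 27), [31, 40).
Only in the first: [2, 12), [27, 31), [43, 52).
Only in the second: [-10, -2), [15, 20), [35, 40).
Together these are the periods covered by exactly one.

[-10, -2) ∪ [2, 12) ∪ [15, 20) ∪ [27, 31) ∪ [35, 40) ∪ [43, 52)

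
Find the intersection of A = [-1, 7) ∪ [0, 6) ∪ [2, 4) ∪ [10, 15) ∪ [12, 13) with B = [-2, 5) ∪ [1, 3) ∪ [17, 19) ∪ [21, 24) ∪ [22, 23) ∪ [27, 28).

[-1, 5)

A, merged: [-1, 7), [10, 15).
B, merged: [-2, 5), [17, 19), [21, 24), [27, 28).
[-1, 7) overlaps B on [-1, 5).
[10, 15) falls entirely outside B.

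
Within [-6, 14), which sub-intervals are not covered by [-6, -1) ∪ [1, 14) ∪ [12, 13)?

[-1, 1)

The merged coverage is [-6, -1), [1, 14).
Uncovered inside [-6, 14): [-1, 1).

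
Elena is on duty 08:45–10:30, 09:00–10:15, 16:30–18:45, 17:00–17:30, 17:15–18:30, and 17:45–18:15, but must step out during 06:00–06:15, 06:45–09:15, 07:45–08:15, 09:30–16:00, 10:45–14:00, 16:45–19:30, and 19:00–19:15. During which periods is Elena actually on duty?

A, merged: 08:45–10:30, 16:30–18:45.
B, merged: 06:00–06:15, 06:45–09:15, 09:30–16:00, 16:45–19:30.
08:45–10:30 minus B → 09:15–09:30.
16:30–18:45 minus B → 16:30–16:45.

09:15–09:30, 16:30–16:45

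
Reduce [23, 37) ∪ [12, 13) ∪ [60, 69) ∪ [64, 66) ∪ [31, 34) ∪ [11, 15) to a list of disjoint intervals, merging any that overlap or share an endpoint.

Sort by start: [11, 15), [12, 13), [23, 37), [31, 34), [60, 69), [64, 66).
[12, 13) overlaps/touches [11, 15) → extend to [11, 15).
[23, 37) is disjoint → start new block.
[31, 34) overlaps/touches [23, 37) → extend to [23, 37).
[60, 69) is disjoint → start new block.
[64, 66) overlaps/touches [60, 69) → extend to [60, 69).

[11, 15) ∪ [23, 37) ∪ [60, 69)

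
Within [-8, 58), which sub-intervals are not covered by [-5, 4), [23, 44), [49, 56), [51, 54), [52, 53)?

The merged coverage is [-5, 4), [23, 44), [49, 56).
Gaps within [-8, 58): [-8, -5), [4, 23), [44, 49), [56, 58).

[-8, -5) ∪ [4, 23) ∪ [44, 49) ∪ [56, 58)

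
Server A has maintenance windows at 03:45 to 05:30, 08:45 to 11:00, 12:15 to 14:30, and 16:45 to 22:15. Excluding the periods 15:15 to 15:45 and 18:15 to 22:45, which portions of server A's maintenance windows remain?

03:45–05:30, 08:45–11:00, 12:15–14:30, 16:45–18:15

03:45–05:30: nothing removed.
08:45–11:00: nothing removed.
12:15–14:30: nothing removed.
16:45–22:15 \ B = 16:45–18:15.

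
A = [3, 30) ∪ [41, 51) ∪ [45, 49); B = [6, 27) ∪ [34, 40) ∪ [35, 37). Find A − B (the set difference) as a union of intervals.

A, merged: [3, 30), [41, 51).
B, merged: [6, 27), [34, 40).
[3, 30) with B removed leaves [3, 6), [27, 30).
[41, 51) is untouched.

[3, 6) ∪ [27, 30) ∪ [41, 51)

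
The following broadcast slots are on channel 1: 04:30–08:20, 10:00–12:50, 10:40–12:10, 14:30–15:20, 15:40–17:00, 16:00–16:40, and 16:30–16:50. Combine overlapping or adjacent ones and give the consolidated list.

10:00-12:50 is disjoint → start new block.
10:40-12:10 overlaps/touches 10:00-12:50 → extend to 10:00-12:50.
14:30-15:20 is disjoint → start new block.
15:40-17:00 is disjoint → start new block.
16:00-16:40 overlaps/touches 15:40-17:00 → extend to 15:40-17:00.
16:30-16:50 overlaps/touches 15:40-17:00 → extend to 15:40-17:00.

04:30-08:20, 10:00-12:50, 14:30-15:20, 15:40-17:00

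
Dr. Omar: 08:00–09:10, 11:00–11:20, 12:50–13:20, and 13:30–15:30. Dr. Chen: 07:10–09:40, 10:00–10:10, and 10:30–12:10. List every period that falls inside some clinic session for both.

08:00–09:10 ∩ B → 08:00–09:10.
11:00–11:20 ∩ B → 11:00–11:20.
12:50–13:20 meets no B interval.
13:30–15:30 meets no B interval.

08:00–09:10, 11:00–11:20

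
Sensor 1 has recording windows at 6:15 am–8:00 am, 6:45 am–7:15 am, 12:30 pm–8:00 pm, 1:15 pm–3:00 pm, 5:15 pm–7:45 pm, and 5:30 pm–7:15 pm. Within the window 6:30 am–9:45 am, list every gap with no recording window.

Covered (merged): 6:15 am–8:00 am, 12:30 pm–8:00 pm.
Complement within 6:30 am–9:45 am: 8:00 am–9:45 am.

8:00 am–9:45 am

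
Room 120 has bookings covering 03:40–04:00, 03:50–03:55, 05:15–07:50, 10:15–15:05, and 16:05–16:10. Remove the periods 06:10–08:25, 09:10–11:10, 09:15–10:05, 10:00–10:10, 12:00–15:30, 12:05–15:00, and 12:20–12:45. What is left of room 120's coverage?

03:40-04:00, 05:15-06:10, 11:10-12:00, 16:05-16:10

Merge the first list: 03:40-04:00, 05:15-07:50, 10:15-15:05, 16:05-16:10.
Merge the second list: 06:10-08:25, 09:10-11:10, 12:00-15:30.
03:40-04:00 is untouched.
05:15-07:50 with B removed leaves 05:15-06:10.
10:15-15:05 with B removed leaves 11:10-12:00.
16:05-16:10 is untouched.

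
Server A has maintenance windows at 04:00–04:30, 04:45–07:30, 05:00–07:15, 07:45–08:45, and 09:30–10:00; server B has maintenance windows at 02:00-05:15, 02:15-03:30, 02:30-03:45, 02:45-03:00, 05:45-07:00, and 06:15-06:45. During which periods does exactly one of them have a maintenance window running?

A, merged: 04:00–04:30, 04:45–07:30, 07:45–08:45, 09:30–10:00.
B, merged: 02:00–05:15, 05:45–07:00.
A \ B = 05:15–05:45, 07:00–07:30, 07:45–08:45, 09:30–10:00.
B \ A = 02:00–04:00, 04:30–04:45.
Union of the two gives the symmetric difference.

02:00–04:00, 04:30–04:45, 05:15–05:45, 07:00–07:30, 07:45–08:45, 09:30–10:00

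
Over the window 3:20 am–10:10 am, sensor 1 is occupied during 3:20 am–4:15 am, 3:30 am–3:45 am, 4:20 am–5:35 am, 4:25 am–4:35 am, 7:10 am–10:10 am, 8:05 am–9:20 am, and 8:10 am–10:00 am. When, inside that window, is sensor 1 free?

4:15 am–4:20 am, 5:35 am–7:10 am

After merging, the occupied span is 3:20 am–4:15 am, 4:20 am–5:35 am, 7:10 am–10:10 am.
Uncovered inside 3:20 am–10:10 am: 4:15 am–4:20 am, 5:35 am–7:10 am.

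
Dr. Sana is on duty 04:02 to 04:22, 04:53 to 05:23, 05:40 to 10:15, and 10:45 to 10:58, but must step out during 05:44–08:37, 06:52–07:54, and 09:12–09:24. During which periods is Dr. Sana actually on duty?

Merge the second list: 05:44–08:37, 09:12–09:24.
04:02–04:22: nothing removed.
04:53–05:23: nothing removed.
05:40–10:15 \ B = 05:40–05:44, 08:37–09:12, 09:24–10:15.
10:45–10:58: nothing removed.

04:02–04:22, 04:53–05:23, 05:40–05:44, 08:37–09:12, 09:24–10:15, 10:45–10:58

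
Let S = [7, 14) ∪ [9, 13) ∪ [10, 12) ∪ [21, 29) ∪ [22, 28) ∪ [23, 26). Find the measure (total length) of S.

15

Merged: [7, 14), [21, 29).
Lengths: 7 + 8 = 15.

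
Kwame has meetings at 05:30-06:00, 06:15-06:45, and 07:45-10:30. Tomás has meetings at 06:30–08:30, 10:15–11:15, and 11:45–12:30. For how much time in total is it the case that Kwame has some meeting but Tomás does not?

A \ B = 05:30–06:00, 06:15–06:30, 08:30–10:15.
Total: 30 min + 15 min + 1 h 45 min = 2 h 30 min.

2 h 30 min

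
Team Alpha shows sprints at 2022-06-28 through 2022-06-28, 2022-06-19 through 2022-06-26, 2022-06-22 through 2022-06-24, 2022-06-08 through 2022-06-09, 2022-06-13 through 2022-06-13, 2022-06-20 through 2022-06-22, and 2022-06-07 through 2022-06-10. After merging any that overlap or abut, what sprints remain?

Sort by start: 2022-06-07 through 2022-06-10, 2022-06-08 through 2022-06-09, 2022-06-13 through 2022-06-13, 2022-06-19 through 2022-06-26, 2022-06-20 through 2022-06-22, 2022-06-22 through 2022-06-24, 2022-06-28 through 2022-06-28.
2022-06-08 through 2022-06-09 overlaps/touches 2022-06-07 through 2022-06-10 → extend to 2022-06-07 through 2022-06-10.
2022-06-13 through 2022-06-13 is disjoint → start new block.
2022-06-19 through 2022-06-26 is disjoint → start new block.
2022-06-20 through 2022-06-22 overlaps/touches 2022-06-19 through 2022-06-26 → extend to 2022-06-19 through 2022-06-26.
2022-06-22 through 2022-06-24 overlaps/touches 2022-06-19 through 2022-06-26 → extend to 2022-06-19 through 2022-06-26.
2022-06-28 through 2022-06-28 is disjoint → start new block.

2022-06-07 through 2022-06-10, 2022-06-13 through 2022-06-13, 2022-06-19 through 2022-06-26, 2022-06-28 through 2022-06-28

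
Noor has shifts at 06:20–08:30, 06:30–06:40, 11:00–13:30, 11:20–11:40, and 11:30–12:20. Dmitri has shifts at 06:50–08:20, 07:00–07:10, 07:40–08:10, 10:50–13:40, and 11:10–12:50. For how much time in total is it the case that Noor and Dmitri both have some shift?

A, merged: 06:20–08:30, 11:00–13:30.
B, merged: 06:50–08:20, 10:50–13:40.
A ∩ B = 06:50–08:20, 11:00–13:30.
Total: 1 h 30 min + 2 h 30 min = 4 h.

4 h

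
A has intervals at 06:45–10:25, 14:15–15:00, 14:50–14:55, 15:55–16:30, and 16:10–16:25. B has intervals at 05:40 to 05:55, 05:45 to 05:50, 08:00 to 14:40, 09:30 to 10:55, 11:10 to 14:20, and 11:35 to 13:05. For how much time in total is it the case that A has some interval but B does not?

2 h 10 min

Merge the first list: 06:45–10:25, 14:15–15:00, 15:55–16:30.
Merge the second list: 05:40–05:55, 08:00–14:40.
A \ B = 06:45–08:00, 14:40–15:00, 15:55–16:30.
Total: 1 h 15 min + 20 min + 35 min = 2 h 10 min.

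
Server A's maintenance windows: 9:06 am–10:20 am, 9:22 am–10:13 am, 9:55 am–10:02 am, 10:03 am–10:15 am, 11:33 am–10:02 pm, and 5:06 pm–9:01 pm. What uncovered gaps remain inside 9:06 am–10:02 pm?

10:20 am-11:33 am

Covered (merged): 9:06 am-10:20 am, 11:33 am-10:02 pm.
Uncovered inside 9:06 am-10:02 pm: 10:20 am-11:33 am.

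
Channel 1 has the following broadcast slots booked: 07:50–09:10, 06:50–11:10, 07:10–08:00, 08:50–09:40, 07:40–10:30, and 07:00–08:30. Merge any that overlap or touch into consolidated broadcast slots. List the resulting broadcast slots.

06:50-11:10

Sort by start: 06:50-11:10, 07:00-08:30, 07:10-08:00, 07:40-10:30, 07:50-09:10, 08:50-09:40.
07:00-08:30 overlaps/touches 06:50-11:10 → extend to 06:50-11:10.
07:10-08:00 overlaps/touches 06:50-11:10 → extend to 06:50-11:10.
07:40-10:30 overlaps/touches 06:50-11:10 → extend to 06:50-11:10.
07:50-09:10 overlaps/touches 06:50-11:10 → extend to 06:50-11:10.
08:50-09:40 overlaps/touches 06:50-11:10 → extend to 06:50-11:10.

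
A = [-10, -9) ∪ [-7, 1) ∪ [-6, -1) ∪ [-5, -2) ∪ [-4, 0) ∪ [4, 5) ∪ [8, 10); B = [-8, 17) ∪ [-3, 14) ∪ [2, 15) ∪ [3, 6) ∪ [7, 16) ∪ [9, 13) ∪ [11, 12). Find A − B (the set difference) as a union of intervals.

[-10, -9)

Merge the first list: [-10, -9), [-7, 1), [4, 5), [8, 10).
Merge the second list: [-8, 17).
[-10, -9): nothing removed.
[-7, 1): entirely removed.
[4, 5): entirely removed.
[8, 10): entirely removed.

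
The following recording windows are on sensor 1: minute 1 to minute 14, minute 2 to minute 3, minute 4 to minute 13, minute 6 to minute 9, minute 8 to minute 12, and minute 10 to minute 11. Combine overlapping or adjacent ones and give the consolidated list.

minute 1 to minute 14

minute 2 to minute 3 overlaps/touches minute 1 to minute 14 → extend to minute 1 to minute 14.
minute 4 to minute 13 overlaps/touches minute 1 to minute 14 → extend to minute 1 to minute 14.
minute 6 to minute 9 overlaps/touches minute 1 to minute 14 → extend to minute 1 to minute 14.
minute 8 to minute 12 overlaps/touches minute 1 to minute 14 → extend to minute 1 to minute 14.
minute 10 to minute 11 overlaps/touches minute 1 to minute 14 → extend to minute 1 to minute 14.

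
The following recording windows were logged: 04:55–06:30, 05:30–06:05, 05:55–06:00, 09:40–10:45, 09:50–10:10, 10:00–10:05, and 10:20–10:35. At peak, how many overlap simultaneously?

Walk the sorted start/end points keeping a running depth.
The depth first hits 3 at 05:55.

3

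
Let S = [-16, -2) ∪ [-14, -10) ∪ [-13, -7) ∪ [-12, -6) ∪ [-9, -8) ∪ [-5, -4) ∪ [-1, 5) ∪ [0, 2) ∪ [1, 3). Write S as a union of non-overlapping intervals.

[-16, -2) ∪ [-1, 5)

[-14, -10) overlaps/touches [-16, -2) → extend to [-16, -2).
[-13, -7) overlaps/touches [-16, -2) → extend to [-16, -2).
[-12, -6) overlaps/touches [-16, -2) → extend to [-16, -2).
[-9, -8) overlaps/touches [-16, -2) → extend to [-16, -2).
[-5, -4) overlaps/touches [-16, -2) → extend to [-16, -2).
[-1, 5) is disjoint → start new block.
[0, 2) overlaps/touches [-1, 5) → extend to [-1, 5).
[1, 3) overlaps/touches [-1, 5) → extend to [-1, 5).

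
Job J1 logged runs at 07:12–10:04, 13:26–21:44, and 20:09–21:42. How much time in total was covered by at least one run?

Merged: 07:12–10:04, 13:26–21:44.
Lengths: 2 h 52 min + 8 h 18 min = 11 h 10 min.

11 h 10 min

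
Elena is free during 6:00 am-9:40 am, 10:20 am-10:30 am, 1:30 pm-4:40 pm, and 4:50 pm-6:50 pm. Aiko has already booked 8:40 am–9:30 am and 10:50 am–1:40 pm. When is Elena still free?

6:00 am–9:40 am minus B → 6:00 am–8:40 am, 9:30 am–9:40 am.
10:20 am–10:30 am: no B overlap → unchanged.
1:30 pm–4:40 pm minus B → 1:40 pm–4:40 pm.
4:50 pm–6:50 pm: no B overlap → unchanged.

6:00 am–8:40 am, 9:30 am–9:40 am, 10:20 am–10:30 am, 1:40 pm–4:40 pm, 4:50 pm–6:50 pm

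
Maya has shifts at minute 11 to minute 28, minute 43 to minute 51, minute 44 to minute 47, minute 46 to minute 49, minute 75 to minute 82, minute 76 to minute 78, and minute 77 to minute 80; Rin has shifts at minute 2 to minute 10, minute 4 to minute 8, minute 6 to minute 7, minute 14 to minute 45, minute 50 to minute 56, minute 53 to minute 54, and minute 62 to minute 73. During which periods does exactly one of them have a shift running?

minute 2 to minute 10, minute 11 to minute 14, minute 28 to minute 43, minute 45 to minute 50, minute 51 to minute 56, minute 62 to minute 73, minute 75 to minute 82

Merge the first list: minute 11 to minute 28, minute 43 to minute 51, minute 75 to minute 82.
Merge the second list: minute 2 to minute 10, minute 14 to minute 45, minute 50 to minute 56, minute 62 to minute 73.
A \ B = minute 11 to minute 14, minute 45 to minute 50, minute 75 to minute 82.
B \ A = minute 2 to minute 10, minute 28 to minute 43, minute 51 to minute 56, minute 62 to minute 73.
Union of the two gives the symmetric difference.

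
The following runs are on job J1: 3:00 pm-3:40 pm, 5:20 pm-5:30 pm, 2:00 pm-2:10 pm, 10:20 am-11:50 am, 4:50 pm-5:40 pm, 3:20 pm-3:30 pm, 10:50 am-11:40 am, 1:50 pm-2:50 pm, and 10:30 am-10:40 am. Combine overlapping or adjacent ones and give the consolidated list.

Sort by start: 10:20 am-11:50 am, 10:30 am-10:40 am, 10:50 am-11:40 am, 1:50 pm-2:50 pm, 2:00 pm-2:10 pm, 3:00 pm-3:40 pm, 3:20 pm-3:30 pm, 4:50 pm-5:40 pm, 5:20 pm-5:30 pm.
10:30 am-10:40 am overlaps/touches 10:20 am-11:50 am → extend to 10:20 am-11:50 am.
10:50 am-11:40 am overlaps/touches 10:20 am-11:50 am → extend to 10:20 am-11:50 am.
1:50 pm-2:50 pm is disjoint → start new block.
2:00 pm-2:10 pm overlaps/touches 1:50 pm-2:50 pm → extend to 1:50 pm-2:50 pm.
3:00 pm-3:40 pm is disjoint → start new block.
3:20 pm-3:30 pm overlaps/touches 3:00 pm-3:40 pm → extend to 3:00 pm-3:40 pm.
4:50 pm-5:40 pm is disjoint → start new block.
5:20 pm-5:30 pm overlaps/touches 4:50 pm-5:40 pm → extend to 4:50 pm-5:40 pm.

10:20 am-11:50 am, 1:50 pm-2:50 pm, 3:00 pm-3:40 pm, 4:50 pm-5:40 pm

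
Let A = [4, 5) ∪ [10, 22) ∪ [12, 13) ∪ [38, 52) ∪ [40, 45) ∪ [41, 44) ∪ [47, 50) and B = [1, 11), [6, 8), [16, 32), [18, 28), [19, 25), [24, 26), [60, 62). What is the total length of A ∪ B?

47

Merge the first list: [4, 5), [10, 22), [38, 52).
Merge the second list: [1, 11), [16, 32), [60, 62).
A ∪ B = [1, 32), [38, 52), [60, 62).
Total: 31 + 14 + 2 = 47.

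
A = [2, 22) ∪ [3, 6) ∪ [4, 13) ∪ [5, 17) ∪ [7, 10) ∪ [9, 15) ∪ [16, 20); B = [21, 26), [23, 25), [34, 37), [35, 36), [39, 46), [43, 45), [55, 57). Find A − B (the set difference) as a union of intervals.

[2, 21)

Merge the first list: [2, 22).
Merge the second list: [21, 26), [34, 37), [39, 46), [55, 57).
[2, 22) with B removed leaves [2, 21).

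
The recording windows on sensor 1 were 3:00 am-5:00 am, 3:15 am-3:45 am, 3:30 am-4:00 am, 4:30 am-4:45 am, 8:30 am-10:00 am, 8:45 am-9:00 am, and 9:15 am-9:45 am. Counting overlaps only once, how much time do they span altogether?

Merged: 3:00 am-5:00 am, 8:30 am-10:00 am.
Lengths: 2 h + 1 h 30 min = 3 h 30 min.

3 h 30 min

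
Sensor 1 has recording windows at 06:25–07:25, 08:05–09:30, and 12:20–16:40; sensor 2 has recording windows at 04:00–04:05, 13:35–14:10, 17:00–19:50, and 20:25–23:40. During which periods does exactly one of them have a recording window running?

A but not B: 06:25-07:25, 08:05-09:30, 12:20-13:35, 14:10-16:40.
B but not A: 04:00-04:05, 17:00-19:50, 20:25-23:40.
Combining gives A △ B.

04:00-04:05, 06:25-07:25, 08:05-09:30, 12:20-13:35, 14:10-16:40, 17:00-19:50, 20:25-23:40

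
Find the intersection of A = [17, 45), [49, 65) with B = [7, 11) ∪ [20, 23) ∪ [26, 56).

[20, 23) ∪ [26, 45) ∪ [49, 56)

[17, 45) overlaps B on [20, 23), [26, 45).
[49, 65) overlaps B on [49, 56).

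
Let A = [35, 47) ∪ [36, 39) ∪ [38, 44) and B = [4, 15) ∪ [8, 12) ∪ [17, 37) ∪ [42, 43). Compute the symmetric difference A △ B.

[4, 15) ∪ [17, 35) ∪ [37, 42) ∪ [43, 47)

Merge the first list: [35, 47).
Merge the second list: [4, 15), [17, 37), [42, 43).
A \ B = [37, 42), [43, 47).
B \ A = [4, 15), [17, 35).
Union of the two gives the symmetric difference.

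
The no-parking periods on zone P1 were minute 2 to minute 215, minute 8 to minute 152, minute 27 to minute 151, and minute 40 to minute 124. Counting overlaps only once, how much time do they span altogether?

Merged: minute 2 to minute 215.
Length: 213 minutes.

213 minutes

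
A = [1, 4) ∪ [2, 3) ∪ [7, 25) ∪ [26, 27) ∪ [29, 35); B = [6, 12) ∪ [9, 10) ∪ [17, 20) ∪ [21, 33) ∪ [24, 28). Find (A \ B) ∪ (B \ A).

[1, 4) ∪ [6, 7) ∪ [12, 17) ∪ [20, 21) ∪ [25, 26) ∪ [27, 29) ∪ [33, 35)

A, merged: [1, 4), [7, 25), [26, 27), [29, 35).
B, merged: [6, 12), [17, 20), [21, 33).
A but not B: [1, 4), [12, 17), [20, 21), [33, 35).
B but not A: [6, 7), [25, 26), [27, 29).
Combining gives A △ B.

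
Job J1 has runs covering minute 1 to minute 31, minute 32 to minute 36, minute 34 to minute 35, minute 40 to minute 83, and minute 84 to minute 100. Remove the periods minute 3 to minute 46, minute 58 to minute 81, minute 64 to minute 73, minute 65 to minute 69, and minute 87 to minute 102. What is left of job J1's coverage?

First set merges to minute 1 to minute 31, minute 32 to minute 36, minute 40 to minute 83, minute 84 to minute 100.
Second set merges to minute 3 to minute 46, minute 58 to minute 81, minute 87 to minute 102.
minute 1 to minute 31 \ B = minute 1 to minute 3.
minute 32 to minute 36: entirely removed.
minute 40 to minute 83 \ B = minute 46 to minute 58, minute 81 to minute 83.
minute 84 to minute 100 \ B = minute 84 to minute 87.

minute 1 to minute 3, minute 46 to minute 58, minute 81 to minute 83, minute 84 to minute 87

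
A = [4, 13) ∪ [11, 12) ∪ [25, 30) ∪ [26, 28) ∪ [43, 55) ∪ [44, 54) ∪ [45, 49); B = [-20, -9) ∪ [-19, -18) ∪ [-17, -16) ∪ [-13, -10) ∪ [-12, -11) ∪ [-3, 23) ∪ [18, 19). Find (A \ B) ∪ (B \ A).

A, merged: [4, 13), [25, 30), [43, 55).
B, merged: [-20, -9), [-3, 23).
A \ B = [25, 30), [43, 55).
B \ A = [-20, -9), [-3, 4), [13, 23).
Union of the two gives the symmetric difference.

[-20, -9) ∪ [-3, 4) ∪ [13, 23) ∪ [25, 30) ∪ [43, 55)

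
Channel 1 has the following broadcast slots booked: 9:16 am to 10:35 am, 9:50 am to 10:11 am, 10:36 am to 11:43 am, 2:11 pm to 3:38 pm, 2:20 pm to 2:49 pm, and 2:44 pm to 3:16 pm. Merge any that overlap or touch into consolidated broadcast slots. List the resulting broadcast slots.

9:16 am–10:35 am, 10:36 am–11:43 am, 2:11 pm–3:38 pm

9:50 am–10:11 am overlaps/touches 9:16 am–10:35 am → extend to 9:16 am–10:35 am.
10:36 am–11:43 am is disjoint → start new block.
2:11 pm–3:38 pm is disjoint → start new block.
2:20 pm–2:49 pm overlaps/touches 2:11 pm–3:38 pm → extend to 2:11 pm–3:38 pm.
2:44 pm–3:16 pm overlaps/touches 2:11 pm–3:38 pm → extend to 2:11 pm–3:38 pm.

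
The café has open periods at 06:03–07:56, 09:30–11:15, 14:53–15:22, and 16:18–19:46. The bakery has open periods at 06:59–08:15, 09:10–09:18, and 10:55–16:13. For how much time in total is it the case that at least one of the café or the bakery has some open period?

A ∪ B = 06:03–08:15, 09:10–09:18, 09:30–16:13, 16:18–19:46.
Total: 2 h 12 min + 8 min + 6 h 43 min + 3 h 28 min = 12 h 31 min.

12 h 31 min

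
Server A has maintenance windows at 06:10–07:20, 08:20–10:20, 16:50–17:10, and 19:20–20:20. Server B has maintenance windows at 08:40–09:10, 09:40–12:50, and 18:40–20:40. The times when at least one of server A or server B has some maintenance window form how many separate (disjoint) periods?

A ∪ B = 06:10-07:20, 08:20-12:50, 16:50-17:10, 18:40-20:40.
That is 4 disjoint pieces.

4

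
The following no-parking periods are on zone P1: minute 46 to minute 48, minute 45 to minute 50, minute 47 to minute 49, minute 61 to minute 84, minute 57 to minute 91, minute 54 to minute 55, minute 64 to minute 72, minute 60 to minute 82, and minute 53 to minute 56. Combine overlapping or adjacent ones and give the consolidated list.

Sort by start: minute 45 to minute 50, minute 46 to minute 48, minute 47 to minute 49, minute 53 to minute 56, minute 54 to minute 55, minute 57 to minute 91, minute 60 to minute 82, minute 61 to minute 84, minute 64 to minute 72.
minute 46 to minute 48 overlaps/touches minute 45 to minute 50 → extend to minute 45 to minute 50.
minute 47 to minute 49 overlaps/touches minute 45 to minute 50 → extend to minute 45 to minute 50.
minute 53 to minute 56 is disjoint → start new block.
minute 54 to minute 55 overlaps/touches minute 53 to minute 56 → extend to minute 53 to minute 56.
minute 57 to minute 91 is disjoint → start new block.
minute 60 to minute 82 overlaps/touches minute 57 to minute 91 → extend to minute 57 to minute 91.
minute 61 to minute 84 overlaps/touches minute 57 to minute 91 → extend to minute 57 to minute 91.
minute 64 to minute 72 overlaps/touches minute 57 to minute 91 → extend to minute 57 to minute 91.

minute 45 to minute 50, minute 53 to minute 56, minute 57 to minute 91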